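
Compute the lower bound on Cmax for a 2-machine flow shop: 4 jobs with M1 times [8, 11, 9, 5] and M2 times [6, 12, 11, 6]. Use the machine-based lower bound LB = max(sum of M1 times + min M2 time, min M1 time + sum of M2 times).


LB1 = sum(M1 times) + min(M2 times) = 33 + 6 = 39
LB2 = min(M1 times) + sum(M2 times) = 5 + 35 = 40
Lower bound = max(LB1, LB2) = max(39, 40) = 40

40


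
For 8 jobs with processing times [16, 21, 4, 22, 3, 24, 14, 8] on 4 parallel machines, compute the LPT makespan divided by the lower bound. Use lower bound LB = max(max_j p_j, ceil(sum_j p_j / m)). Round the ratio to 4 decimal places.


LPT order: [24, 22, 21, 16, 14, 8, 4, 3]
Machine loads after assignment: [27, 26, 29, 30]
LPT makespan = 30
Lower bound = max(max_job, ceil(total/4)) = max(24, 28) = 28
Ratio = 30 / 28 = 1.0714

1.0714


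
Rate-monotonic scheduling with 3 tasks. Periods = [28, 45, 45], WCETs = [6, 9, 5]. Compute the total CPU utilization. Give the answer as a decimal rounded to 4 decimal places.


Compute individual utilizations (exact fractions):
  Task 1: C/T = 6/28 = 3/14 (approx. 0.2143)
  Task 2: C/T = 9/45 = 1/5 (approx. 0.2)
  Task 3: C/T = 5/45 = 1/9 (approx. 0.1111)
Total utilization U = 3/14 + 1/5 + 1/9 = 331/630
Rounded to 4 decimal places: U = 0.5254
RM (Liu & Layland) bound for 3 tasks = 0.779763; compare with U = 331/630 (approx. 0.525397)
U <= bound, so schedulable by RM sufficient condition.

0.5254


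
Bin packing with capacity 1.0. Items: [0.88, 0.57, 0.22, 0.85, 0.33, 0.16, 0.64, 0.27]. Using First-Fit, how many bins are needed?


Place items sequentially using First-Fit:
  Item 0.88 -> new Bin 1
  Item 0.57 -> new Bin 2
  Item 0.22 -> Bin 2 (now 0.79)
  Item 0.85 -> new Bin 3
  Item 0.33 -> new Bin 4
  Item 0.16 -> Bin 2 (now 0.95)
  Item 0.64 -> Bin 4 (now 0.97)
  Item 0.27 -> new Bin 5
Total bins used = 5

5


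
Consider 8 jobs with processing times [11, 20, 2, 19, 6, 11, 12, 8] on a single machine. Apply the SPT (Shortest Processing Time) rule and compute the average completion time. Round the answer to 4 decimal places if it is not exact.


Sort jobs by processing time (SPT order): [2, 6, 8, 11, 11, 12, 19, 20]
Compute completion times sequentially:
  Job 1: processing = 2, completes at 2
  Job 2: processing = 6, completes at 8
  Job 3: processing = 8, completes at 16
  Job 4: processing = 11, completes at 27
  Job 5: processing = 11, completes at 38
  Job 6: processing = 12, completes at 50
  Job 7: processing = 19, completes at 69
  Job 8: processing = 20, completes at 89
Sum of completion times = 299
Average completion time = 299/8 = 37.375

37.375


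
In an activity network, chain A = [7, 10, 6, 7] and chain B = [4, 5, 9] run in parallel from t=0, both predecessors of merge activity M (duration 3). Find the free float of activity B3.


ES(B3) = sum of predecessors on chain B = 9
EF(B3) = ES + duration = 9 + 9 = 18
Successor of B3 is M. ES(M) = max(sum(A), sum(B)) = max(30, 18) = 30
Free float = ES(successor) - EF(current) = 30 - 18 = 12

12


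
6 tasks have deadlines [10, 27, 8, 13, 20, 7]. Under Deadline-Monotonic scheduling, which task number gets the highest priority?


Sort tasks by relative deadline (ascending):
  Task 6: deadline = 7
  Task 3: deadline = 8
  Task 1: deadline = 10
  Task 4: deadline = 13
  Task 5: deadline = 20
  Task 2: deadline = 27
Priority order (highest first): [6, 3, 1, 4, 5, 2]
Highest priority task = 6

6


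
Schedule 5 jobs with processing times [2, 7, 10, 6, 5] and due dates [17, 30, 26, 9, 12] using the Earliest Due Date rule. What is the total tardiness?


Sort by due date (EDD order): [(6, 9), (5, 12), (2, 17), (10, 26), (7, 30)]
Compute completion times and tardiness:
  Job 1: p=6, d=9, C=6, tardiness=max(0,6-9)=0
  Job 2: p=5, d=12, C=11, tardiness=max(0,11-12)=0
  Job 3: p=2, d=17, C=13, tardiness=max(0,13-17)=0
  Job 4: p=10, d=26, C=23, tardiness=max(0,23-26)=0
  Job 5: p=7, d=30, C=30, tardiness=max(0,30-30)=0
Total tardiness = 0

0


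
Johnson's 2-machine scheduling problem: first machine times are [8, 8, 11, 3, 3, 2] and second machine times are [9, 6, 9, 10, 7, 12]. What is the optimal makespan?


Apply Johnson's rule:
  Group 1 (a <= b): [(6, 2, 12), (4, 3, 10), (5, 3, 7), (1, 8, 9)]
  Group 2 (a > b): [(3, 11, 9), (2, 8, 6)]
Optimal job order: [6, 4, 5, 1, 3, 2]
Schedule:
  Job 6: M1 done at 2, M2 done at 14
  Job 4: M1 done at 5, M2 done at 24
  Job 5: M1 done at 8, M2 done at 31
  Job 1: M1 done at 16, M2 done at 40
  Job 3: M1 done at 27, M2 done at 49
  Job 2: M1 done at 35, M2 done at 55
Makespan = 55

55


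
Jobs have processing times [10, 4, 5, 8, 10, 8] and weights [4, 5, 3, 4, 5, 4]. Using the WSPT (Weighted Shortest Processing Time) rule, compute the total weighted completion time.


Compute p/w ratios and sort ascending (WSPT): [(4, 5), (5, 3), (8, 4), (10, 5), (8, 4), (10, 4)]
Compute weighted completion times:
  Job (p=4,w=5): C=4, w*C=5*4=20
  Job (p=5,w=3): C=9, w*C=3*9=27
  Job (p=8,w=4): C=17, w*C=4*17=68
  Job (p=10,w=5): C=27, w*C=5*27=135
  Job (p=8,w=4): C=35, w*C=4*35=140
  Job (p=10,w=4): C=45, w*C=4*45=180
Total weighted completion time = 570

570


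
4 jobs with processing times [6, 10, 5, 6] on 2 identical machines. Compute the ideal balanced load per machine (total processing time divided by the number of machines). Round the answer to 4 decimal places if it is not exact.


Total processing time = 6 + 10 + 5 + 6 = 27
Number of machines = 2
Ideal balanced load = 27 / 2 = 13.5

13.5


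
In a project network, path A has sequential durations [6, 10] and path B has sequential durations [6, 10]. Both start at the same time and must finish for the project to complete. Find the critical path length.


Path A total = 6 + 10 = 16
Path B total = 6 + 10 = 16
Critical path = longest path = max(16, 16) = 16

16


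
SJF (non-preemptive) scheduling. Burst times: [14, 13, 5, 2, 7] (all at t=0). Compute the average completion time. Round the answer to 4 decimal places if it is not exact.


SJF order (ascending): [2, 5, 7, 13, 14]
Completion times:
  Job 1: burst=2, C=2
  Job 2: burst=5, C=7
  Job 3: burst=7, C=14
  Job 4: burst=13, C=27
  Job 5: burst=14, C=41
Average completion = 91/5 = 18.2

18.2


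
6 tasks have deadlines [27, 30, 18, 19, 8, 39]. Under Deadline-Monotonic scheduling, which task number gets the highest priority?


Sort tasks by relative deadline (ascending):
  Task 5: deadline = 8
  Task 3: deadline = 18
  Task 4: deadline = 19
  Task 1: deadline = 27
  Task 2: deadline = 30
  Task 6: deadline = 39
Priority order (highest first): [5, 3, 4, 1, 2, 6]
Highest priority task = 5

5


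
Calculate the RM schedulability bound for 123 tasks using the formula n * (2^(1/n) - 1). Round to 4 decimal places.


Compute 2^(1/123) = 1.0056512513
Subtract 1: 1.0056512513 - 1 = 0.0056512513
Multiply by n: 123 * 0.0056512513 = 0.6951039099
Round to 4 dp: 0.6951

0.6951


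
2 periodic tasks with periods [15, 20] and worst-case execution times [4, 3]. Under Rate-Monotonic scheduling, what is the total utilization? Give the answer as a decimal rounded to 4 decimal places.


Compute individual utilizations (exact fractions):
  Task 1: C/T = 4/15 (approx. 0.2667)
  Task 2: C/T = 3/20 (approx. 0.15)
Total utilization U = 4/15 + 3/20 = 5/12
Rounded to 4 decimal places: U = 0.4167
RM (Liu & Layland) bound for 2 tasks = 0.828427; compare with U = 5/12 (approx. 0.416667)
U <= bound, so schedulable by RM sufficient condition.

0.4167


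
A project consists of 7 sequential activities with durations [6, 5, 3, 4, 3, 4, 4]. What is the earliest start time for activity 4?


Activity 4 starts after activities 1 through 3 complete.
Predecessor durations: [6, 5, 3]
ES = 6 + 5 + 3 = 14

14


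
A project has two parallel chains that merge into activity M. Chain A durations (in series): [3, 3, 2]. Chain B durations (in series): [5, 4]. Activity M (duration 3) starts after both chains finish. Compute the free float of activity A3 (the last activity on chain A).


ES(A3) = sum of predecessors on chain A = 6
EF(A3) = ES + duration = 6 + 2 = 8
Successor of A3 is M. ES(M) = max(sum(A), sum(B)) = max(8, 9) = 9
Free float = ES(successor) - EF(current) = 9 - 8 = 1

1


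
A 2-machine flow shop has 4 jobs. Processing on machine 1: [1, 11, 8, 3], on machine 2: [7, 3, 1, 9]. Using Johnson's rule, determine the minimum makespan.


Apply Johnson's rule:
  Group 1 (a <= b): [(1, 1, 7), (4, 3, 9)]
  Group 2 (a > b): [(2, 11, 3), (3, 8, 1)]
Optimal job order: [1, 4, 2, 3]
Schedule:
  Job 1: M1 done at 1, M2 done at 8
  Job 4: M1 done at 4, M2 done at 17
  Job 2: M1 done at 15, M2 done at 20
  Job 3: M1 done at 23, M2 done at 24
Makespan = 24

24


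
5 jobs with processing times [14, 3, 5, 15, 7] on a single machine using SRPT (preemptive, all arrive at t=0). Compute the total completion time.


Since all jobs arrive at t=0, SRPT equals SPT ordering.
SPT order: [3, 5, 7, 14, 15]
Completion times:
  Job 1: p=3, C=3
  Job 2: p=5, C=8
  Job 3: p=7, C=15
  Job 4: p=14, C=29
  Job 5: p=15, C=44
Total completion time = 3 + 8 + 15 + 29 + 44 = 99

99


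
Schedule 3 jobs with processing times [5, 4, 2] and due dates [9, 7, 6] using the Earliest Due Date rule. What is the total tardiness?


Sort by due date (EDD order): [(2, 6), (4, 7), (5, 9)]
Compute completion times and tardiness:
  Job 1: p=2, d=6, C=2, tardiness=max(0,2-6)=0
  Job 2: p=4, d=7, C=6, tardiness=max(0,6-7)=0
  Job 3: p=5, d=9, C=11, tardiness=max(0,11-9)=2
Total tardiness = 2

2


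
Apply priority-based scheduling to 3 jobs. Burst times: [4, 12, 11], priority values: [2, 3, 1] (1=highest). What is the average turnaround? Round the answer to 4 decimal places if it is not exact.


Sort by priority (ascending = highest first):
Order: [(1, 11), (2, 4), (3, 12)]
Completion times:
  Priority 1, burst=11, C=11
  Priority 2, burst=4, C=15
  Priority 3, burst=12, C=27
Average turnaround = 53/3 = 17.6667

17.6667


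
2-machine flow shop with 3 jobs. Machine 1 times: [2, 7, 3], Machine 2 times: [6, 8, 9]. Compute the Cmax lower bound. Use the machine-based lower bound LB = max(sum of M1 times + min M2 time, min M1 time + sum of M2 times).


LB1 = sum(M1 times) + min(M2 times) = 12 + 6 = 18
LB2 = min(M1 times) + sum(M2 times) = 2 + 23 = 25
Lower bound = max(LB1, LB2) = max(18, 25) = 25

25


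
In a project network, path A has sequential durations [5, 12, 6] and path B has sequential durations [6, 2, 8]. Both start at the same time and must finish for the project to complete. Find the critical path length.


Path A total = 5 + 12 + 6 = 23
Path B total = 6 + 2 + 8 = 16
Critical path = longest path = max(23, 16) = 23

23


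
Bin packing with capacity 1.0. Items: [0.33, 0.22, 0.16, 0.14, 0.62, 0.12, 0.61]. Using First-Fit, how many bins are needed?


Place items sequentially using First-Fit:
  Item 0.33 -> new Bin 1
  Item 0.22 -> Bin 1 (now 0.55)
  Item 0.16 -> Bin 1 (now 0.71)
  Item 0.14 -> Bin 1 (now 0.85)
  Item 0.62 -> new Bin 2
  Item 0.12 -> Bin 1 (now 0.97)
  Item 0.61 -> new Bin 3
Total bins used = 3

3


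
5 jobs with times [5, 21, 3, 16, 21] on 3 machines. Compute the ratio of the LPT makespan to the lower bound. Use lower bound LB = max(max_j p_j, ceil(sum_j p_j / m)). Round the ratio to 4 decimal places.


LPT order: [21, 21, 16, 5, 3]
Machine loads after assignment: [24, 21, 21]
LPT makespan = 24
Lower bound = max(max_job, ceil(total/3)) = max(21, 22) = 22
Ratio = 24 / 22 = 1.0909

1.0909


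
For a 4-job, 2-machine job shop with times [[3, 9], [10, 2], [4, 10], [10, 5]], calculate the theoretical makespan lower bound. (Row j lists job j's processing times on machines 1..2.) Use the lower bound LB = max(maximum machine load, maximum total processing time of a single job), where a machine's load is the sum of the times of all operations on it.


Machine loads:
  Machine 1: 3 + 10 + 4 + 10 = 27
  Machine 2: 9 + 2 + 10 + 5 = 26
Max machine load = 27
Job totals:
  Job 1: 12
  Job 2: 12
  Job 3: 14
  Job 4: 15
Max job total = 15
Lower bound = max(27, 15) = 27

27


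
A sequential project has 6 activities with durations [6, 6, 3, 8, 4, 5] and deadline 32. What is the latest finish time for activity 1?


LF(activity 1) = deadline - sum of successor durations
Successors: activities 2 through 6 with durations [6, 3, 8, 4, 5]
Sum of successor durations = 26
LF = 32 - 26 = 6

6


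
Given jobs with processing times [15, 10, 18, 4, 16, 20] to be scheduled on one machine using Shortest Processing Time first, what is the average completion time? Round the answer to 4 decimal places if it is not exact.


Sort jobs by processing time (SPT order): [4, 10, 15, 16, 18, 20]
Compute completion times sequentially:
  Job 1: processing = 4, completes at 4
  Job 2: processing = 10, completes at 14
  Job 3: processing = 15, completes at 29
  Job 4: processing = 16, completes at 45
  Job 5: processing = 18, completes at 63
  Job 6: processing = 20, completes at 83
Sum of completion times = 238
Average completion time = 238/6 = 39.6667

39.6667


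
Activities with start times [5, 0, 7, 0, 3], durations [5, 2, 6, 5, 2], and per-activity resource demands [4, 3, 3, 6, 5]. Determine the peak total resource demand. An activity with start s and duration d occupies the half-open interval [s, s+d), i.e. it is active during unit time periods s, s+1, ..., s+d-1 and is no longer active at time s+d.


Each activity i is active on [start_i, start_i + duration_i).
Compute total resource usage per time slot:
  t=0: active resources = [3, 6], total = 9
  t=1: active resources = [3, 6], total = 9
  t=2: active resources = [6], total = 6
  t=3: active resources = [6, 5], total = 11
  t=4: active resources = [6, 5], total = 11
  t=5: active resources = [4], total = 4
  t=6: active resources = [4], total = 4
  t=7: active resources = [4, 3], total = 7
  t=8: active resources = [4, 3], total = 7
  t=9: active resources = [4, 3], total = 7
  t=10: active resources = [3], total = 3
  t=11: active resources = [3], total = 3
  t=12: active resources = [3], total = 3
Peak resource demand = 11

11


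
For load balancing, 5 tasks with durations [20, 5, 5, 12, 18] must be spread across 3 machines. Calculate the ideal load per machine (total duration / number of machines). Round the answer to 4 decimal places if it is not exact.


Total processing time = 20 + 5 + 5 + 12 + 18 = 60
Number of machines = 3
Ideal balanced load = 60 / 3 = 20.0

20.0


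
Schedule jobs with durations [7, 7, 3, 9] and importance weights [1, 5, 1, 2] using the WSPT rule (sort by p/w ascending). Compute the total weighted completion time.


Compute p/w ratios and sort ascending (WSPT): [(7, 5), (3, 1), (9, 2), (7, 1)]
Compute weighted completion times:
  Job (p=7,w=5): C=7, w*C=5*7=35
  Job (p=3,w=1): C=10, w*C=1*10=10
  Job (p=9,w=2): C=19, w*C=2*19=38
  Job (p=7,w=1): C=26, w*C=1*26=26
Total weighted completion time = 109

109


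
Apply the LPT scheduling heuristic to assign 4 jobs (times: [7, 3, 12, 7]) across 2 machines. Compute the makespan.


Sort jobs in decreasing order (LPT): [12, 7, 7, 3]
Assign each job to the least loaded machine:
  Machine 1: jobs [12, 3], load = 15
  Machine 2: jobs [7, 7], load = 14
Makespan = max load = 15

15


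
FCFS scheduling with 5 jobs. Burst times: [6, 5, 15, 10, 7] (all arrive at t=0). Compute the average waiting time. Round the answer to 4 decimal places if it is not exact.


FCFS order (as given): [6, 5, 15, 10, 7]
Waiting times:
  Job 1: wait = 0
  Job 2: wait = 6
  Job 3: wait = 11
  Job 4: wait = 26
  Job 5: wait = 36
Sum of waiting times = 79
Average waiting time = 79/5 = 15.8

15.8


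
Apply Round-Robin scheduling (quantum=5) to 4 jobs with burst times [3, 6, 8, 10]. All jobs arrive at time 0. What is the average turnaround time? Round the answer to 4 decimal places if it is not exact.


Time quantum = 5
Execution trace:
  J1 runs 3 units, time = 3
  J2 runs 5 units, time = 8
  J3 runs 5 units, time = 13
  J4 runs 5 units, time = 18
  J2 runs 1 units, time = 19
  J3 runs 3 units, time = 22
  J4 runs 5 units, time = 27
Finish times: [3, 19, 22, 27]
Average turnaround = 71/4 = 17.75

17.75


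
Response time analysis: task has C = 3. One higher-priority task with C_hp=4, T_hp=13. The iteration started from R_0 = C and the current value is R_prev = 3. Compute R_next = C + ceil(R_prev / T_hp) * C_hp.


R_next = C + ceil(R_prev / T_hp) * C_hp
ceil(3 / 13) = ceil(0.2308) = 1
Interference = 1 * 4 = 4
R_next = 3 + 4 = 7

7


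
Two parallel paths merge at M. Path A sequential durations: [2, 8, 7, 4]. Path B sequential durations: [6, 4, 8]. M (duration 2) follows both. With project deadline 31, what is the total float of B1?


Forward pass: ES(B1) = sum of predecessors on chain B = 0
EF = ES + duration = 0 + 6 = 6
Backward pass: LF(M) = deadline = 31; LS(M) = 31 - 2 = 29
LF(B1) = LS(M) - sum(successors on chain B) = 29 - 12 = 17
LS = LF - duration = 17 - 6 = 11
Total float = LS - ES = 11 - 0 = 11

11


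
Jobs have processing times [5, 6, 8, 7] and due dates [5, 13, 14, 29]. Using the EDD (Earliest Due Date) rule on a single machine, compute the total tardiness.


Sort by due date (EDD order): [(5, 5), (6, 13), (8, 14), (7, 29)]
Compute completion times and tardiness:
  Job 1: p=5, d=5, C=5, tardiness=max(0,5-5)=0
  Job 2: p=6, d=13, C=11, tardiness=max(0,11-13)=0
  Job 3: p=8, d=14, C=19, tardiness=max(0,19-14)=5
  Job 4: p=7, d=29, C=26, tardiness=max(0,26-29)=0
Total tardiness = 5

5


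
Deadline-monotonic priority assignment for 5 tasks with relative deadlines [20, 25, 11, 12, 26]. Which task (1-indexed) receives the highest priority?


Sort tasks by relative deadline (ascending):
  Task 3: deadline = 11
  Task 4: deadline = 12
  Task 1: deadline = 20
  Task 2: deadline = 25
  Task 5: deadline = 26
Priority order (highest first): [3, 4, 1, 2, 5]
Highest priority task = 3

3


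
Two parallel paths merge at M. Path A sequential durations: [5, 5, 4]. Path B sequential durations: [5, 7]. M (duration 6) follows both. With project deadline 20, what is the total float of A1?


Forward pass: ES(A1) = sum of predecessors on chain A = 0
EF = ES + duration = 0 + 5 = 5
Backward pass: LF(M) = deadline = 20; LS(M) = 20 - 6 = 14
LF(A1) = LS(M) - sum(successors on chain A) = 14 - 9 = 5
LS = LF - duration = 5 - 5 = 0
Total float = LS - ES = 0 - 0 = 0

0


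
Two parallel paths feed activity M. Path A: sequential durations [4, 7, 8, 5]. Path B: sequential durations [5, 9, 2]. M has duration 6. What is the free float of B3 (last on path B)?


ES(B3) = sum of predecessors on chain B = 14
EF(B3) = ES + duration = 14 + 2 = 16
Successor of B3 is M. ES(M) = max(sum(A), sum(B)) = max(24, 16) = 24
Free float = ES(successor) - EF(current) = 24 - 16 = 8

8


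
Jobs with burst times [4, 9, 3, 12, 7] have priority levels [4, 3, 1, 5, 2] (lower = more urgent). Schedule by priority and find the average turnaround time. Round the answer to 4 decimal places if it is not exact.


Sort by priority (ascending = highest first):
Order: [(1, 3), (2, 7), (3, 9), (4, 4), (5, 12)]
Completion times:
  Priority 1, burst=3, C=3
  Priority 2, burst=7, C=10
  Priority 3, burst=9, C=19
  Priority 4, burst=4, C=23
  Priority 5, burst=12, C=35
Average turnaround = 90/5 = 18.0

18.0


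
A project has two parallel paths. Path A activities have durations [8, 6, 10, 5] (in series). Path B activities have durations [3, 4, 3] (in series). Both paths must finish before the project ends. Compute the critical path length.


Path A total = 8 + 6 + 10 + 5 = 29
Path B total = 3 + 4 + 3 = 10
Critical path = longest path = max(29, 10) = 29

29


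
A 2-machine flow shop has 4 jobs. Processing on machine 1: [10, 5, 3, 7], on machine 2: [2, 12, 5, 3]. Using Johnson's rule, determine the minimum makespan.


Apply Johnson's rule:
  Group 1 (a <= b): [(3, 3, 5), (2, 5, 12)]
  Group 2 (a > b): [(4, 7, 3), (1, 10, 2)]
Optimal job order: [3, 2, 4, 1]
Schedule:
  Job 3: M1 done at 3, M2 done at 8
  Job 2: M1 done at 8, M2 done at 20
  Job 4: M1 done at 15, M2 done at 23
  Job 1: M1 done at 25, M2 done at 27
Makespan = 27

27


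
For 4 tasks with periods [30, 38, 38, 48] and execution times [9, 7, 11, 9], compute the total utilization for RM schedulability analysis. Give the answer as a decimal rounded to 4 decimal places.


Compute individual utilizations (exact fractions):
  Task 1: C/T = 9/30 = 3/10 (approx. 0.3)
  Task 2: C/T = 7/38 (approx. 0.1842)
  Task 3: C/T = 11/38 (approx. 0.2895)
  Task 4: C/T = 9/48 = 3/16 (approx. 0.1875)
Total utilization U = 3/10 + 7/38 + 11/38 + 3/16 = 1461/1520
Rounded to 4 decimal places: U = 0.9612
RM (Liu & Layland) bound for 4 tasks = 0.756828; compare with U = 1461/1520 (approx. 0.961184)
bound < U <= 1, so the RM sufficient condition is not met (inconclusive; an exact test such as response-time analysis is needed).

0.9612


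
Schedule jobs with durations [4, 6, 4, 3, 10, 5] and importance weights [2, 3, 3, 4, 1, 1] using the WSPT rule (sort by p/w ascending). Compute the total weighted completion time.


Compute p/w ratios and sort ascending (WSPT): [(3, 4), (4, 3), (4, 2), (6, 3), (5, 1), (10, 1)]
Compute weighted completion times:
  Job (p=3,w=4): C=3, w*C=4*3=12
  Job (p=4,w=3): C=7, w*C=3*7=21
  Job (p=4,w=2): C=11, w*C=2*11=22
  Job (p=6,w=3): C=17, w*C=3*17=51
  Job (p=5,w=1): C=22, w*C=1*22=22
  Job (p=10,w=1): C=32, w*C=1*32=32
Total weighted completion time = 160

160


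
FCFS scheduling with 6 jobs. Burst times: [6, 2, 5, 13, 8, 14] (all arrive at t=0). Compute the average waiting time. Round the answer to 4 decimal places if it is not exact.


FCFS order (as given): [6, 2, 5, 13, 8, 14]
Waiting times:
  Job 1: wait = 0
  Job 2: wait = 6
  Job 3: wait = 8
  Job 4: wait = 13
  Job 5: wait = 26
  Job 6: wait = 34
Sum of waiting times = 87
Average waiting time = 87/6 = 14.5

14.5


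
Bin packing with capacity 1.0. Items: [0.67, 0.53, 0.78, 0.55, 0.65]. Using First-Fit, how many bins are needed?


Place items sequentially using First-Fit:
  Item 0.67 -> new Bin 1
  Item 0.53 -> new Bin 2
  Item 0.78 -> new Bin 3
  Item 0.55 -> new Bin 4
  Item 0.65 -> new Bin 5
Total bins used = 5

5


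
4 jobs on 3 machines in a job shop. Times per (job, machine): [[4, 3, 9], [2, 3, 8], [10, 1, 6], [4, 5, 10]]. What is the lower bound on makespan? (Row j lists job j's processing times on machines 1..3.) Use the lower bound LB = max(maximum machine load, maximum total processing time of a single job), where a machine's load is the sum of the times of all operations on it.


Machine loads:
  Machine 1: 4 + 2 + 10 + 4 = 20
  Machine 2: 3 + 3 + 1 + 5 = 12
  Machine 3: 9 + 8 + 6 + 10 = 33
Max machine load = 33
Job totals:
  Job 1: 16
  Job 2: 13
  Job 3: 17
  Job 4: 19
Max job total = 19
Lower bound = max(33, 19) = 33

33


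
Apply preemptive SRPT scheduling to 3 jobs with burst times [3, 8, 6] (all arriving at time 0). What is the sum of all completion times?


Since all jobs arrive at t=0, SRPT equals SPT ordering.
SPT order: [3, 6, 8]
Completion times:
  Job 1: p=3, C=3
  Job 2: p=6, C=9
  Job 3: p=8, C=17
Total completion time = 3 + 9 + 17 = 29

29


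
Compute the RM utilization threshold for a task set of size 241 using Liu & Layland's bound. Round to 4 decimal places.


Compute 2^(1/241) = 1.0028802694
Subtract 1: 1.0028802694 - 1 = 0.0028802694
Multiply by n: 241 * 0.0028802694 = 0.6941449254
Round to 4 dp: 0.6941

0.6941


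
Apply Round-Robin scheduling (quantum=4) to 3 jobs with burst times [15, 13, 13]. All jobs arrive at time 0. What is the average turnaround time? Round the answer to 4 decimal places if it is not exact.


Time quantum = 4
Execution trace:
  J1 runs 4 units, time = 4
  J2 runs 4 units, time = 8
  J3 runs 4 units, time = 12
  J1 runs 4 units, time = 16
  J2 runs 4 units, time = 20
  J3 runs 4 units, time = 24
  J1 runs 4 units, time = 28
  J2 runs 4 units, time = 32
  J3 runs 4 units, time = 36
  J1 runs 3 units, time = 39
  J2 runs 1 units, time = 40
  J3 runs 1 units, time = 41
Finish times: [39, 40, 41]
Average turnaround = 120/3 = 40.0

40.0


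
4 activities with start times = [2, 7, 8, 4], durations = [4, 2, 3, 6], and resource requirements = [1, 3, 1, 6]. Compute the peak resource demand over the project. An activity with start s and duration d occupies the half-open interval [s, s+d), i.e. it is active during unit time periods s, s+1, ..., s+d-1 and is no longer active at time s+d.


Each activity i is active on [start_i, start_i + duration_i).
Compute total resource usage per time slot:
  t=0: active resources = [], total = 0
  t=1: active resources = [], total = 0
  t=2: active resources = [1], total = 1
  t=3: active resources = [1], total = 1
  t=4: active resources = [1, 6], total = 7
  t=5: active resources = [1, 6], total = 7
  t=6: active resources = [6], total = 6
  t=7: active resources = [3, 6], total = 9
  t=8: active resources = [3, 1, 6], total = 10
  t=9: active resources = [1, 6], total = 7
  t=10: active resources = [1], total = 1
Peak resource demand = 10

10


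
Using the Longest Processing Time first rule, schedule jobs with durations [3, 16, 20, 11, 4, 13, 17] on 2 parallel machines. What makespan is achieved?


Sort jobs in decreasing order (LPT): [20, 17, 16, 13, 11, 4, 3]
Assign each job to the least loaded machine:
  Machine 1: jobs [20, 13, 11], load = 44
  Machine 2: jobs [17, 16, 4, 3], load = 40
Makespan = max load = 44

44


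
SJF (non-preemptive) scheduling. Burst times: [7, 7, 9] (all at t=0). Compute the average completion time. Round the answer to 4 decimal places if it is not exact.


SJF order (ascending): [7, 7, 9]
Completion times:
  Job 1: burst=7, C=7
  Job 2: burst=7, C=14
  Job 3: burst=9, C=23
Average completion = 44/3 = 14.6667

14.6667


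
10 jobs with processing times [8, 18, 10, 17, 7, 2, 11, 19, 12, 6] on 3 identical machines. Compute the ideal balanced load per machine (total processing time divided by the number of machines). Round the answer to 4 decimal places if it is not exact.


Total processing time = 8 + 18 + 10 + 17 + 7 + 2 + 11 + 19 + 12 + 6 = 110
Number of machines = 3
Ideal balanced load = 110 / 3 = 36.6667

36.6667


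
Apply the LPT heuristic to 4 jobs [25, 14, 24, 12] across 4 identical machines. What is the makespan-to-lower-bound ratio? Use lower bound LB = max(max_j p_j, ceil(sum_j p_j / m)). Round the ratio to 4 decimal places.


LPT order: [25, 24, 14, 12]
Machine loads after assignment: [25, 24, 14, 12]
LPT makespan = 25
Lower bound = max(max_job, ceil(total/4)) = max(25, 19) = 25
Ratio = 25 / 25 = 1.0

1.0


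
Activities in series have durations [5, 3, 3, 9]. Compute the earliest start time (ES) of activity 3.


Activity 3 starts after activities 1 through 2 complete.
Predecessor durations: [5, 3]
ES = 5 + 3 = 8

8


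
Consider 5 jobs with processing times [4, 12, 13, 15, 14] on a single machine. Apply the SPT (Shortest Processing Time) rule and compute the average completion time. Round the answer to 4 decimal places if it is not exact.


Sort jobs by processing time (SPT order): [4, 12, 13, 14, 15]
Compute completion times sequentially:
  Job 1: processing = 4, completes at 4
  Job 2: processing = 12, completes at 16
  Job 3: processing = 13, completes at 29
  Job 4: processing = 14, completes at 43
  Job 5: processing = 15, completes at 58
Sum of completion times = 150
Average completion time = 150/5 = 30.0

30.0


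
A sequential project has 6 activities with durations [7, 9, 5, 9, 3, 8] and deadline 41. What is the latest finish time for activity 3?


LF(activity 3) = deadline - sum of successor durations
Successors: activities 4 through 6 with durations [9, 3, 8]
Sum of successor durations = 20
LF = 41 - 20 = 21

21


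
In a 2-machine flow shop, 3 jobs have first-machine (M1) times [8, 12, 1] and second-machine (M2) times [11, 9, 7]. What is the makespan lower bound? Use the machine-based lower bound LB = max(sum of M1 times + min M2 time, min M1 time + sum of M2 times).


LB1 = sum(M1 times) + min(M2 times) = 21 + 7 = 28
LB2 = min(M1 times) + sum(M2 times) = 1 + 27 = 28
Lower bound = max(LB1, LB2) = max(28, 28) = 28

28


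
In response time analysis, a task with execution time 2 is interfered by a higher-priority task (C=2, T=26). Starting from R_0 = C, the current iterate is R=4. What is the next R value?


R_next = C + ceil(R_prev / T_hp) * C_hp
ceil(4 / 26) = ceil(0.1538) = 1
Interference = 1 * 2 = 2
R_next = 2 + 2 = 4
R_next = R_prev, so the iteration has converged (response time = 4).

4


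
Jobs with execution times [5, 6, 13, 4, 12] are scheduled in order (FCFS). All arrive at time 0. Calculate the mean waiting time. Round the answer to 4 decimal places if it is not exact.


FCFS order (as given): [5, 6, 13, 4, 12]
Waiting times:
  Job 1: wait = 0
  Job 2: wait = 5
  Job 3: wait = 11
  Job 4: wait = 24
  Job 5: wait = 28
Sum of waiting times = 68
Average waiting time = 68/5 = 13.6

13.6


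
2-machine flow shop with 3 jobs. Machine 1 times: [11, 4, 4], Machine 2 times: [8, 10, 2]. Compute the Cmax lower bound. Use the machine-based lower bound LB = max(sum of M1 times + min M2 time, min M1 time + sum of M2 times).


LB1 = sum(M1 times) + min(M2 times) = 19 + 2 = 21
LB2 = min(M1 times) + sum(M2 times) = 4 + 20 = 24
Lower bound = max(LB1, LB2) = max(21, 24) = 24

24


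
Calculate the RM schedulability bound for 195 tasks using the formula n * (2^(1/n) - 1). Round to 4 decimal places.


Compute 2^(1/195) = 1.0035609260
Subtract 1: 1.0035609260 - 1 = 0.0035609260
Multiply by n: 195 * 0.0035609260 = 0.6943805700
Round to 4 dp: 0.6944

0.6944


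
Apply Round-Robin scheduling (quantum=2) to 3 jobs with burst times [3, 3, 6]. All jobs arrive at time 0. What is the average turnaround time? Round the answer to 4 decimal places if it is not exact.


Time quantum = 2
Execution trace:
  J1 runs 2 units, time = 2
  J2 runs 2 units, time = 4
  J3 runs 2 units, time = 6
  J1 runs 1 units, time = 7
  J2 runs 1 units, time = 8
  J3 runs 2 units, time = 10
  J3 runs 2 units, time = 12
Finish times: [7, 8, 12]
Average turnaround = 27/3 = 9.0

9.0


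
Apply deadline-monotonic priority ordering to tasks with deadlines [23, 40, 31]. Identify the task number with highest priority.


Sort tasks by relative deadline (ascending):
  Task 1: deadline = 23
  Task 3: deadline = 31
  Task 2: deadline = 40
Priority order (highest first): [1, 3, 2]
Highest priority task = 1

1


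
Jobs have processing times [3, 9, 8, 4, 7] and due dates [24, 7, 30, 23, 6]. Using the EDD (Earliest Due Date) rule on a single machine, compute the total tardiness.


Sort by due date (EDD order): [(7, 6), (9, 7), (4, 23), (3, 24), (8, 30)]
Compute completion times and tardiness:
  Job 1: p=7, d=6, C=7, tardiness=max(0,7-6)=1
  Job 2: p=9, d=7, C=16, tardiness=max(0,16-7)=9
  Job 3: p=4, d=23, C=20, tardiness=max(0,20-23)=0
  Job 4: p=3, d=24, C=23, tardiness=max(0,23-24)=0
  Job 5: p=8, d=30, C=31, tardiness=max(0,31-30)=1
Total tardiness = 11

11


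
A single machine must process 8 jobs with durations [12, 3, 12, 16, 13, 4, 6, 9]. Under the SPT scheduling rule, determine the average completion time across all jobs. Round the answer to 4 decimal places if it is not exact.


Sort jobs by processing time (SPT order): [3, 4, 6, 9, 12, 12, 13, 16]
Compute completion times sequentially:
  Job 1: processing = 3, completes at 3
  Job 2: processing = 4, completes at 7
  Job 3: processing = 6, completes at 13
  Job 4: processing = 9, completes at 22
  Job 5: processing = 12, completes at 34
  Job 6: processing = 12, completes at 46
  Job 7: processing = 13, completes at 59
  Job 8: processing = 16, completes at 75
Sum of completion times = 259
Average completion time = 259/8 = 32.375

32.375


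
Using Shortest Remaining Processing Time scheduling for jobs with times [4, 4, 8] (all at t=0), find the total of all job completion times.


Since all jobs arrive at t=0, SRPT equals SPT ordering.
SPT order: [4, 4, 8]
Completion times:
  Job 1: p=4, C=4
  Job 2: p=4, C=8
  Job 3: p=8, C=16
Total completion time = 4 + 8 + 16 = 28

28


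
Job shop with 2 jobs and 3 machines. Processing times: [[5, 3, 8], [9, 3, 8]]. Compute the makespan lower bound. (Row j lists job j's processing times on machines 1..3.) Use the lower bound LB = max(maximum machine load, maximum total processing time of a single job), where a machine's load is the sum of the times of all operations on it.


Machine loads:
  Machine 1: 5 + 9 = 14
  Machine 2: 3 + 3 = 6
  Machine 3: 8 + 8 = 16
Max machine load = 16
Job totals:
  Job 1: 16
  Job 2: 20
Max job total = 20
Lower bound = max(16, 20) = 20

20


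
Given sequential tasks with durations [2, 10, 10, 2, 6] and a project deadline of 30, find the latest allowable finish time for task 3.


LF(activity 3) = deadline - sum of successor durations
Successors: activities 4 through 5 with durations [2, 6]
Sum of successor durations = 8
LF = 30 - 8 = 22

22


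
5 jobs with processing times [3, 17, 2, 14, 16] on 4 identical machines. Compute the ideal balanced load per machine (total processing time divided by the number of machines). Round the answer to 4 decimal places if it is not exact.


Total processing time = 3 + 17 + 2 + 14 + 16 = 52
Number of machines = 4
Ideal balanced load = 52 / 4 = 13.0

13.0


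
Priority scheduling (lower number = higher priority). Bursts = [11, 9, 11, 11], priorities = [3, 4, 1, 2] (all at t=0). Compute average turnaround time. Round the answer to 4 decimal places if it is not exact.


Sort by priority (ascending = highest first):
Order: [(1, 11), (2, 11), (3, 11), (4, 9)]
Completion times:
  Priority 1, burst=11, C=11
  Priority 2, burst=11, C=22
  Priority 3, burst=11, C=33
  Priority 4, burst=9, C=42
Average turnaround = 108/4 = 27.0

27.0


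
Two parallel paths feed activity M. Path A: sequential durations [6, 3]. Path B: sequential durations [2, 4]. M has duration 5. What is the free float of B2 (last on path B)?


ES(B2) = sum of predecessors on chain B = 2
EF(B2) = ES + duration = 2 + 4 = 6
Successor of B2 is M. ES(M) = max(sum(A), sum(B)) = max(9, 6) = 9
Free float = ES(successor) - EF(current) = 9 - 6 = 3

3


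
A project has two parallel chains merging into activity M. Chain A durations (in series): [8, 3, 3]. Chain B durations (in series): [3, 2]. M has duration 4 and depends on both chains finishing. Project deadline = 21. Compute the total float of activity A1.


Forward pass: ES(A1) = sum of predecessors on chain A = 0
EF = ES + duration = 0 + 8 = 8
Backward pass: LF(M) = deadline = 21; LS(M) = 21 - 4 = 17
LF(A1) = LS(M) - sum(successors on chain A) = 17 - 6 = 11
LS = LF - duration = 11 - 8 = 3
Total float = LS - ES = 3 - 0 = 3

3


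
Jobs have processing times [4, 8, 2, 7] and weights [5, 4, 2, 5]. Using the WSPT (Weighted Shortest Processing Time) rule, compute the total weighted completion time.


Compute p/w ratios and sort ascending (WSPT): [(4, 5), (2, 2), (7, 5), (8, 4)]
Compute weighted completion times:
  Job (p=4,w=5): C=4, w*C=5*4=20
  Job (p=2,w=2): C=6, w*C=2*6=12
  Job (p=7,w=5): C=13, w*C=5*13=65
  Job (p=8,w=4): C=21, w*C=4*21=84
Total weighted completion time = 181

181


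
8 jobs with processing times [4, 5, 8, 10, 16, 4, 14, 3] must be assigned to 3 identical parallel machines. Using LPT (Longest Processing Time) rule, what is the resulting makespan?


Sort jobs in decreasing order (LPT): [16, 14, 10, 8, 5, 4, 4, 3]
Assign each job to the least loaded machine:
  Machine 1: jobs [16, 4], load = 20
  Machine 2: jobs [14, 5, 3], load = 22
  Machine 3: jobs [10, 8, 4], load = 22
Makespan = max load = 22

22


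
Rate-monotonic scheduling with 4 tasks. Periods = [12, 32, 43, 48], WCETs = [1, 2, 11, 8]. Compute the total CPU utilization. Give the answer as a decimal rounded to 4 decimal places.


Compute individual utilizations (exact fractions):
  Task 1: C/T = 1/12 (approx. 0.0833)
  Task 2: C/T = 2/32 = 1/16 (approx. 0.0625)
  Task 3: C/T = 11/43 (approx. 0.2558)
  Task 4: C/T = 8/48 = 1/6 (approx. 0.1667)
Total utilization U = 1/12 + 1/16 + 11/43 + 1/6 = 391/688
Rounded to 4 decimal places: U = 0.5683
RM (Liu & Layland) bound for 4 tasks = 0.756828; compare with U = 391/688 (approx. 0.568314)
U <= bound, so schedulable by RM sufficient condition.

0.5683


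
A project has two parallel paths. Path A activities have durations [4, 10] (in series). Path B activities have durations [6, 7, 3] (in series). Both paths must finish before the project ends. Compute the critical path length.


Path A total = 4 + 10 = 14
Path B total = 6 + 7 + 3 = 16
Critical path = longest path = max(14, 16) = 16

16


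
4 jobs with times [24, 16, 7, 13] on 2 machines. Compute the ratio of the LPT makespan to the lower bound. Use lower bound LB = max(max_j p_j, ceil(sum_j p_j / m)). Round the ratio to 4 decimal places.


LPT order: [24, 16, 13, 7]
Machine loads after assignment: [31, 29]
LPT makespan = 31
Lower bound = max(max_job, ceil(total/2)) = max(24, 30) = 30
Ratio = 31 / 30 = 1.0333

1.0333


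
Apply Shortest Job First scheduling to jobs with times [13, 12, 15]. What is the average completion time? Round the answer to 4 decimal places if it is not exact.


SJF order (ascending): [12, 13, 15]
Completion times:
  Job 1: burst=12, C=12
  Job 2: burst=13, C=25
  Job 3: burst=15, C=40
Average completion = 77/3 = 25.6667

25.6667


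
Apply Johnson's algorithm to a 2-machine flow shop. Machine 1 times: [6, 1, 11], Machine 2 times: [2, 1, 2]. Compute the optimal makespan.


Apply Johnson's rule:
  Group 1 (a <= b): [(2, 1, 1)]
  Group 2 (a > b): [(1, 6, 2), (3, 11, 2)]
Optimal job order: [2, 1, 3]
Schedule:
  Job 2: M1 done at 1, M2 done at 2
  Job 1: M1 done at 7, M2 done at 9
  Job 3: M1 done at 18, M2 done at 20
Makespan = 20

20


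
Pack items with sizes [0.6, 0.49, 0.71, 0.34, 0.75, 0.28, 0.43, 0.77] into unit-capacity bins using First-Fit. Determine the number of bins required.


Place items sequentially using First-Fit:
  Item 0.6 -> new Bin 1
  Item 0.49 -> new Bin 2
  Item 0.71 -> new Bin 3
  Item 0.34 -> Bin 1 (now 0.94)
  Item 0.75 -> new Bin 4
  Item 0.28 -> Bin 2 (now 0.77)
  Item 0.43 -> new Bin 5
  Item 0.77 -> new Bin 6
Total bins used = 6

6


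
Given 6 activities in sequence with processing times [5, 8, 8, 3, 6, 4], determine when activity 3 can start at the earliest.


Activity 3 starts after activities 1 through 2 complete.
Predecessor durations: [5, 8]
ES = 5 + 8 = 13

13


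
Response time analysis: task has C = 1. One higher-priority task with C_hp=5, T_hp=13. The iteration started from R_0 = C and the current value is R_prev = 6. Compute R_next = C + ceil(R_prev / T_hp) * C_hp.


R_next = C + ceil(R_prev / T_hp) * C_hp
ceil(6 / 13) = ceil(0.4615) = 1
Interference = 1 * 5 = 5
R_next = 1 + 5 = 6
R_next = R_prev, so the iteration has converged (response time = 6).

6


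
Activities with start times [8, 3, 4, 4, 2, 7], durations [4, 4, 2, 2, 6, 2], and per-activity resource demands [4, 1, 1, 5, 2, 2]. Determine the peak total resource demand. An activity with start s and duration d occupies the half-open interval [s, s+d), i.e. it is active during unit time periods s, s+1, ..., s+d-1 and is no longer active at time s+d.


Each activity i is active on [start_i, start_i + duration_i).
Compute total resource usage per time slot:
  t=0: active resources = [], total = 0
  t=1: active resources = [], total = 0
  t=2: active resources = [2], total = 2
  t=3: active resources = [1, 2], total = 3
  t=4: active resources = [1, 1, 5, 2], total = 9
  t=5: active resources = [1, 1, 5, 2], total = 9
  t=6: active resources = [1, 2], total = 3
  t=7: active resources = [2, 2], total = 4
  t=8: active resources = [4, 2], total = 6
  t=9: active resources = [4], total = 4
  t=10: active resources = [4], total = 4
  t=11: active resources = [4], total = 4
Peak resource demand = 9

9


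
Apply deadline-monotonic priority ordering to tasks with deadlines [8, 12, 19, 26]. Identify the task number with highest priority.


Sort tasks by relative deadline (ascending):
  Task 1: deadline = 8
  Task 2: deadline = 12
  Task 3: deadline = 19
  Task 4: deadline = 26
Priority order (highest first): [1, 2, 3, 4]
Highest priority task = 1

1
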